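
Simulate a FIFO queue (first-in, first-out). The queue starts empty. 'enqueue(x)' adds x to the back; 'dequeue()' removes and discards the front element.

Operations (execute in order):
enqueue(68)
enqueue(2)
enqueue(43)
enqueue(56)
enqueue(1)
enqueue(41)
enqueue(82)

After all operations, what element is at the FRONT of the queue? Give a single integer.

Answer: 68

Derivation:
enqueue(68): queue = [68]
enqueue(2): queue = [68, 2]
enqueue(43): queue = [68, 2, 43]
enqueue(56): queue = [68, 2, 43, 56]
enqueue(1): queue = [68, 2, 43, 56, 1]
enqueue(41): queue = [68, 2, 43, 56, 1, 41]
enqueue(82): queue = [68, 2, 43, 56, 1, 41, 82]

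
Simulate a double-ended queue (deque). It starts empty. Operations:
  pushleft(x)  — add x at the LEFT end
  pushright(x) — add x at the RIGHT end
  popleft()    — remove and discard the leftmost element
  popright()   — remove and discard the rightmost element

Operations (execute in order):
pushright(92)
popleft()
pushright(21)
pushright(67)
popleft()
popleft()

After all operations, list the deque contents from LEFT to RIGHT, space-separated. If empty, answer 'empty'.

pushright(92): [92]
popleft(): []
pushright(21): [21]
pushright(67): [21, 67]
popleft(): [67]
popleft(): []

Answer: empty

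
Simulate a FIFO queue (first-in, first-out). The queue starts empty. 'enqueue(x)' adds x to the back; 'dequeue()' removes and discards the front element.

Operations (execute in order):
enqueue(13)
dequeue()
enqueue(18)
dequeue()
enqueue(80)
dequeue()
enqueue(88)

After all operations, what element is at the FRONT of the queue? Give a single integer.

Answer: 88

Derivation:
enqueue(13): queue = [13]
dequeue(): queue = []
enqueue(18): queue = [18]
dequeue(): queue = []
enqueue(80): queue = [80]
dequeue(): queue = []
enqueue(88): queue = [88]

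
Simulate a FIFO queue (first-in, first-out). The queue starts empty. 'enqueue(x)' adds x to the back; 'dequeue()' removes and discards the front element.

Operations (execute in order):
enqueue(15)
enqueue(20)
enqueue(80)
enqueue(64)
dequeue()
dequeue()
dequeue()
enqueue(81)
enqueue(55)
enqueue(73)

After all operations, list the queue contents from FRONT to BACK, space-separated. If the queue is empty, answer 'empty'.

enqueue(15): [15]
enqueue(20): [15, 20]
enqueue(80): [15, 20, 80]
enqueue(64): [15, 20, 80, 64]
dequeue(): [20, 80, 64]
dequeue(): [80, 64]
dequeue(): [64]
enqueue(81): [64, 81]
enqueue(55): [64, 81, 55]
enqueue(73): [64, 81, 55, 73]

Answer: 64 81 55 73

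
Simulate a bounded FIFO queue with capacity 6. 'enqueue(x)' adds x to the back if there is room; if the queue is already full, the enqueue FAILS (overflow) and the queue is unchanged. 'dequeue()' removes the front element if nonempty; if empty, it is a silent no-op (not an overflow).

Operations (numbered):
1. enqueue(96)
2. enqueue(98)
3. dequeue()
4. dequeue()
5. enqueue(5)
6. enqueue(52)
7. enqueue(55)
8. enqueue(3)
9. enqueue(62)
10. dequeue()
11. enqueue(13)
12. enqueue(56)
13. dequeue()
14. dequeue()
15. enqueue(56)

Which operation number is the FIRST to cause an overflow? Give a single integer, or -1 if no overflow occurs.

Answer: -1

Derivation:
1. enqueue(96): size=1
2. enqueue(98): size=2
3. dequeue(): size=1
4. dequeue(): size=0
5. enqueue(5): size=1
6. enqueue(52): size=2
7. enqueue(55): size=3
8. enqueue(3): size=4
9. enqueue(62): size=5
10. dequeue(): size=4
11. enqueue(13): size=5
12. enqueue(56): size=6
13. dequeue(): size=5
14. dequeue(): size=4
15. enqueue(56): size=5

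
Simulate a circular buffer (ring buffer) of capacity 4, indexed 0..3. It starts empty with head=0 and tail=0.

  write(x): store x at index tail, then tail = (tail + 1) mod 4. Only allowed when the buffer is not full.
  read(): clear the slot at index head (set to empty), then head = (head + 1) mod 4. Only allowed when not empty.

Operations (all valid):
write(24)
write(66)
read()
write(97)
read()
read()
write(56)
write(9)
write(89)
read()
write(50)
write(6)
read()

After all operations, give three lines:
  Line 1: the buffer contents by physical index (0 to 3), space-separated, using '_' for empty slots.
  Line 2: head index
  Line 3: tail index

write(24): buf=[24 _ _ _], head=0, tail=1, size=1
write(66): buf=[24 66 _ _], head=0, tail=2, size=2
read(): buf=[_ 66 _ _], head=1, tail=2, size=1
write(97): buf=[_ 66 97 _], head=1, tail=3, size=2
read(): buf=[_ _ 97 _], head=2, tail=3, size=1
read(): buf=[_ _ _ _], head=3, tail=3, size=0
write(56): buf=[_ _ _ 56], head=3, tail=0, size=1
write(9): buf=[9 _ _ 56], head=3, tail=1, size=2
write(89): buf=[9 89 _ 56], head=3, tail=2, size=3
read(): buf=[9 89 _ _], head=0, tail=2, size=2
write(50): buf=[9 89 50 _], head=0, tail=3, size=3
write(6): buf=[9 89 50 6], head=0, tail=0, size=4
read(): buf=[_ 89 50 6], head=1, tail=0, size=3

Answer: _ 89 50 6
1
0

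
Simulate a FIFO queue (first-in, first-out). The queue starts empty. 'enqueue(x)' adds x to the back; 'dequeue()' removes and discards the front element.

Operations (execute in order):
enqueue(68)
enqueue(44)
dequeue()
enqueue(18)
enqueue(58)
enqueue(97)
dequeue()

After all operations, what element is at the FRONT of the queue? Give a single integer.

enqueue(68): queue = [68]
enqueue(44): queue = [68, 44]
dequeue(): queue = [44]
enqueue(18): queue = [44, 18]
enqueue(58): queue = [44, 18, 58]
enqueue(97): queue = [44, 18, 58, 97]
dequeue(): queue = [18, 58, 97]

Answer: 18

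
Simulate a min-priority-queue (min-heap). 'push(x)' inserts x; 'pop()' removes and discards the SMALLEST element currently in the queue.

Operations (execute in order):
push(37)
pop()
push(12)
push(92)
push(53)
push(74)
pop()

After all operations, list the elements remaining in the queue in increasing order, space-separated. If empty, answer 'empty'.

push(37): heap contents = [37]
pop() → 37: heap contents = []
push(12): heap contents = [12]
push(92): heap contents = [12, 92]
push(53): heap contents = [12, 53, 92]
push(74): heap contents = [12, 53, 74, 92]
pop() → 12: heap contents = [53, 74, 92]

Answer: 53 74 92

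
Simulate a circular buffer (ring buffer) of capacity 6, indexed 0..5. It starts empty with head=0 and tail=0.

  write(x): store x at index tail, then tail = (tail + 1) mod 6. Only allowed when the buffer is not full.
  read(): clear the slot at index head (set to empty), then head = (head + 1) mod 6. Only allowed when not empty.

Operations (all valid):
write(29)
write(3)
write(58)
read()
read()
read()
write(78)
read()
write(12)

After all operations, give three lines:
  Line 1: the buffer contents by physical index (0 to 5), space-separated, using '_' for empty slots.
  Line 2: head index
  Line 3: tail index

write(29): buf=[29 _ _ _ _ _], head=0, tail=1, size=1
write(3): buf=[29 3 _ _ _ _], head=0, tail=2, size=2
write(58): buf=[29 3 58 _ _ _], head=0, tail=3, size=3
read(): buf=[_ 3 58 _ _ _], head=1, tail=3, size=2
read(): buf=[_ _ 58 _ _ _], head=2, tail=3, size=1
read(): buf=[_ _ _ _ _ _], head=3, tail=3, size=0
write(78): buf=[_ _ _ 78 _ _], head=3, tail=4, size=1
read(): buf=[_ _ _ _ _ _], head=4, tail=4, size=0
write(12): buf=[_ _ _ _ 12 _], head=4, tail=5, size=1

Answer: _ _ _ _ 12 _
4
5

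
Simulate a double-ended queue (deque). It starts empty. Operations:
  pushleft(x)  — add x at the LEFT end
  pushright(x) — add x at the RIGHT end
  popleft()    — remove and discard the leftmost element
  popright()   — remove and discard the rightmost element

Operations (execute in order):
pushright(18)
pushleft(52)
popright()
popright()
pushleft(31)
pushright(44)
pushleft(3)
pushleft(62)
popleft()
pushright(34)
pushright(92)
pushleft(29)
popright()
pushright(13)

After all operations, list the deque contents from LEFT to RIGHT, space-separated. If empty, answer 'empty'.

Answer: 29 3 31 44 34 13

Derivation:
pushright(18): [18]
pushleft(52): [52, 18]
popright(): [52]
popright(): []
pushleft(31): [31]
pushright(44): [31, 44]
pushleft(3): [3, 31, 44]
pushleft(62): [62, 3, 31, 44]
popleft(): [3, 31, 44]
pushright(34): [3, 31, 44, 34]
pushright(92): [3, 31, 44, 34, 92]
pushleft(29): [29, 3, 31, 44, 34, 92]
popright(): [29, 3, 31, 44, 34]
pushright(13): [29, 3, 31, 44, 34, 13]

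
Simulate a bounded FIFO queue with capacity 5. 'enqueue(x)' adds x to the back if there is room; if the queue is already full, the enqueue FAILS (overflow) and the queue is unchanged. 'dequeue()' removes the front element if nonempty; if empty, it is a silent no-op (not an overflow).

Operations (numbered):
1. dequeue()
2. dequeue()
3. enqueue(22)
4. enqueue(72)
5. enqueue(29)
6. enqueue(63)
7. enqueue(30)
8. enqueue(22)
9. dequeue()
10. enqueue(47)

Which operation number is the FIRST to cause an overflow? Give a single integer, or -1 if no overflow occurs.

Answer: 8

Derivation:
1. dequeue(): empty, no-op, size=0
2. dequeue(): empty, no-op, size=0
3. enqueue(22): size=1
4. enqueue(72): size=2
5. enqueue(29): size=3
6. enqueue(63): size=4
7. enqueue(30): size=5
8. enqueue(22): size=5=cap → OVERFLOW (fail)
9. dequeue(): size=4
10. enqueue(47): size=5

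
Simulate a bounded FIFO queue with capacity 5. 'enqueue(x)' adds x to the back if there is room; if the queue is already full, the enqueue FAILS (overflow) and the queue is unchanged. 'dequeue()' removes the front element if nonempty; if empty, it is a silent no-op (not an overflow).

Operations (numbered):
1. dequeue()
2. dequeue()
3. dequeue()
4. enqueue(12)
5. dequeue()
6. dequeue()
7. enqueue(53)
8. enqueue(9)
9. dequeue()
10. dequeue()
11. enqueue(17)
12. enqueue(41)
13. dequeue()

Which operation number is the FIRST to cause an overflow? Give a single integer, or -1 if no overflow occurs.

1. dequeue(): empty, no-op, size=0
2. dequeue(): empty, no-op, size=0
3. dequeue(): empty, no-op, size=0
4. enqueue(12): size=1
5. dequeue(): size=0
6. dequeue(): empty, no-op, size=0
7. enqueue(53): size=1
8. enqueue(9): size=2
9. dequeue(): size=1
10. dequeue(): size=0
11. enqueue(17): size=1
12. enqueue(41): size=2
13. dequeue(): size=1

Answer: -1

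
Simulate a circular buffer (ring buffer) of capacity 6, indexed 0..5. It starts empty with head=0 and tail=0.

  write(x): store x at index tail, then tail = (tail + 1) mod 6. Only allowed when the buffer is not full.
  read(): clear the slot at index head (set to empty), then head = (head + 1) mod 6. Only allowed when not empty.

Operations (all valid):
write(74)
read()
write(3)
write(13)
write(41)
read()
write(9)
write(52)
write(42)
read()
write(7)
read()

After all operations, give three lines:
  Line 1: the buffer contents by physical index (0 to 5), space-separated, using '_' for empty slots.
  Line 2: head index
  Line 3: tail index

Answer: 42 7 _ _ 9 52
4
2

Derivation:
write(74): buf=[74 _ _ _ _ _], head=0, tail=1, size=1
read(): buf=[_ _ _ _ _ _], head=1, tail=1, size=0
write(3): buf=[_ 3 _ _ _ _], head=1, tail=2, size=1
write(13): buf=[_ 3 13 _ _ _], head=1, tail=3, size=2
write(41): buf=[_ 3 13 41 _ _], head=1, tail=4, size=3
read(): buf=[_ _ 13 41 _ _], head=2, tail=4, size=2
write(9): buf=[_ _ 13 41 9 _], head=2, tail=5, size=3
write(52): buf=[_ _ 13 41 9 52], head=2, tail=0, size=4
write(42): buf=[42 _ 13 41 9 52], head=2, tail=1, size=5
read(): buf=[42 _ _ 41 9 52], head=3, tail=1, size=4
write(7): buf=[42 7 _ 41 9 52], head=3, tail=2, size=5
read(): buf=[42 7 _ _ 9 52], head=4, tail=2, size=4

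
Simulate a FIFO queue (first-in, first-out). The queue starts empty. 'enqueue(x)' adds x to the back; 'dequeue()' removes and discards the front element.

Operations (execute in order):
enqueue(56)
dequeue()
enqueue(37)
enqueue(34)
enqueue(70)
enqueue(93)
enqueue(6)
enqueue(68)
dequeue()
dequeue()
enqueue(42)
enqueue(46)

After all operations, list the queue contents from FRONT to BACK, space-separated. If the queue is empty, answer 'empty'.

enqueue(56): [56]
dequeue(): []
enqueue(37): [37]
enqueue(34): [37, 34]
enqueue(70): [37, 34, 70]
enqueue(93): [37, 34, 70, 93]
enqueue(6): [37, 34, 70, 93, 6]
enqueue(68): [37, 34, 70, 93, 6, 68]
dequeue(): [34, 70, 93, 6, 68]
dequeue(): [70, 93, 6, 68]
enqueue(42): [70, 93, 6, 68, 42]
enqueue(46): [70, 93, 6, 68, 42, 46]

Answer: 70 93 6 68 42 46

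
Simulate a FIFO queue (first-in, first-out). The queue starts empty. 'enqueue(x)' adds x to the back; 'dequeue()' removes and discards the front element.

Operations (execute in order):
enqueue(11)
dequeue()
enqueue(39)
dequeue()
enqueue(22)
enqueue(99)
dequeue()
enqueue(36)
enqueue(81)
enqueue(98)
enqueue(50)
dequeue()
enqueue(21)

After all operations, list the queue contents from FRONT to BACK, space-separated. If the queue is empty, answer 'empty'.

Answer: 36 81 98 50 21

Derivation:
enqueue(11): [11]
dequeue(): []
enqueue(39): [39]
dequeue(): []
enqueue(22): [22]
enqueue(99): [22, 99]
dequeue(): [99]
enqueue(36): [99, 36]
enqueue(81): [99, 36, 81]
enqueue(98): [99, 36, 81, 98]
enqueue(50): [99, 36, 81, 98, 50]
dequeue(): [36, 81, 98, 50]
enqueue(21): [36, 81, 98, 50, 21]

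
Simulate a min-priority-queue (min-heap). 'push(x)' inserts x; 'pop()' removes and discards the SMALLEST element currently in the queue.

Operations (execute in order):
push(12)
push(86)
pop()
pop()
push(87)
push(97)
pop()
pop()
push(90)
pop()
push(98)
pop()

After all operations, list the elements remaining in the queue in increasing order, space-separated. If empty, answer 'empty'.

Answer: empty

Derivation:
push(12): heap contents = [12]
push(86): heap contents = [12, 86]
pop() → 12: heap contents = [86]
pop() → 86: heap contents = []
push(87): heap contents = [87]
push(97): heap contents = [87, 97]
pop() → 87: heap contents = [97]
pop() → 97: heap contents = []
push(90): heap contents = [90]
pop() → 90: heap contents = []
push(98): heap contents = [98]
pop() → 98: heap contents = []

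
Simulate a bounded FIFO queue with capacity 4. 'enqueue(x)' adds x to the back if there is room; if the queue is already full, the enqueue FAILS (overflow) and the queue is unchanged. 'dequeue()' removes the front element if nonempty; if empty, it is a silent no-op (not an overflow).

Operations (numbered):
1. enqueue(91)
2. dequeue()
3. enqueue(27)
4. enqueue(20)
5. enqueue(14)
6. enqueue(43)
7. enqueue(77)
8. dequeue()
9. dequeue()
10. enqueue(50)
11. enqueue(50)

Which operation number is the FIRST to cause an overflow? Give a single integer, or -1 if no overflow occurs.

Answer: 7

Derivation:
1. enqueue(91): size=1
2. dequeue(): size=0
3. enqueue(27): size=1
4. enqueue(20): size=2
5. enqueue(14): size=3
6. enqueue(43): size=4
7. enqueue(77): size=4=cap → OVERFLOW (fail)
8. dequeue(): size=3
9. dequeue(): size=2
10. enqueue(50): size=3
11. enqueue(50): size=4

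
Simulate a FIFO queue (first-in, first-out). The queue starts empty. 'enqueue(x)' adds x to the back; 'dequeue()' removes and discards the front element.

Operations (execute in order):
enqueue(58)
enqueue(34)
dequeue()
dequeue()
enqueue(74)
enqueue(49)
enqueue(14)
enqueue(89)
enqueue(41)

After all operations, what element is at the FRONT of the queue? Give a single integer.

enqueue(58): queue = [58]
enqueue(34): queue = [58, 34]
dequeue(): queue = [34]
dequeue(): queue = []
enqueue(74): queue = [74]
enqueue(49): queue = [74, 49]
enqueue(14): queue = [74, 49, 14]
enqueue(89): queue = [74, 49, 14, 89]
enqueue(41): queue = [74, 49, 14, 89, 41]

Answer: 74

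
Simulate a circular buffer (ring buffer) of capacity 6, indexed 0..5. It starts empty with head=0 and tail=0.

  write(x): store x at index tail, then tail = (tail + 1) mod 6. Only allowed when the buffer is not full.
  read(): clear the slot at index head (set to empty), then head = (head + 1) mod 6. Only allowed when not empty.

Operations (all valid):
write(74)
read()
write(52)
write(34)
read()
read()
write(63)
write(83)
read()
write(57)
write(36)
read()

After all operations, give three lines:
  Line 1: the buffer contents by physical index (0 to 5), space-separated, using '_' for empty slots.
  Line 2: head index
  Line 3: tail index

Answer: 36 _ _ _ _ 57
5
1

Derivation:
write(74): buf=[74 _ _ _ _ _], head=0, tail=1, size=1
read(): buf=[_ _ _ _ _ _], head=1, tail=1, size=0
write(52): buf=[_ 52 _ _ _ _], head=1, tail=2, size=1
write(34): buf=[_ 52 34 _ _ _], head=1, tail=3, size=2
read(): buf=[_ _ 34 _ _ _], head=2, tail=3, size=1
read(): buf=[_ _ _ _ _ _], head=3, tail=3, size=0
write(63): buf=[_ _ _ 63 _ _], head=3, tail=4, size=1
write(83): buf=[_ _ _ 63 83 _], head=3, tail=5, size=2
read(): buf=[_ _ _ _ 83 _], head=4, tail=5, size=1
write(57): buf=[_ _ _ _ 83 57], head=4, tail=0, size=2
write(36): buf=[36 _ _ _ 83 57], head=4, tail=1, size=3
read(): buf=[36 _ _ _ _ 57], head=5, tail=1, size=2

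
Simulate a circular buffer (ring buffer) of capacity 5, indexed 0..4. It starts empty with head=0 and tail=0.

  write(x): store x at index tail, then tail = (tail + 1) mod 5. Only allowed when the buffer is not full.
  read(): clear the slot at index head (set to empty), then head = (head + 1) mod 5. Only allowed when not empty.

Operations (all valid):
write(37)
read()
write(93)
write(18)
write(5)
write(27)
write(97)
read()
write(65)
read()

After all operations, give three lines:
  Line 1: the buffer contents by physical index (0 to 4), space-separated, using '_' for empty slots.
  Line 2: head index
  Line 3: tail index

Answer: 97 65 _ 5 27
3
2

Derivation:
write(37): buf=[37 _ _ _ _], head=0, tail=1, size=1
read(): buf=[_ _ _ _ _], head=1, tail=1, size=0
write(93): buf=[_ 93 _ _ _], head=1, tail=2, size=1
write(18): buf=[_ 93 18 _ _], head=1, tail=3, size=2
write(5): buf=[_ 93 18 5 _], head=1, tail=4, size=3
write(27): buf=[_ 93 18 5 27], head=1, tail=0, size=4
write(97): buf=[97 93 18 5 27], head=1, tail=1, size=5
read(): buf=[97 _ 18 5 27], head=2, tail=1, size=4
write(65): buf=[97 65 18 5 27], head=2, tail=2, size=5
read(): buf=[97 65 _ 5 27], head=3, tail=2, size=4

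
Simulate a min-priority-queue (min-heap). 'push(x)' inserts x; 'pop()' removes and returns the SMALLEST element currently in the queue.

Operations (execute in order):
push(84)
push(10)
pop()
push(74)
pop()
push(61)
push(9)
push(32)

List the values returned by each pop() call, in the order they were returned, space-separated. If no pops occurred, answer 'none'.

push(84): heap contents = [84]
push(10): heap contents = [10, 84]
pop() → 10: heap contents = [84]
push(74): heap contents = [74, 84]
pop() → 74: heap contents = [84]
push(61): heap contents = [61, 84]
push(9): heap contents = [9, 61, 84]
push(32): heap contents = [9, 32, 61, 84]

Answer: 10 74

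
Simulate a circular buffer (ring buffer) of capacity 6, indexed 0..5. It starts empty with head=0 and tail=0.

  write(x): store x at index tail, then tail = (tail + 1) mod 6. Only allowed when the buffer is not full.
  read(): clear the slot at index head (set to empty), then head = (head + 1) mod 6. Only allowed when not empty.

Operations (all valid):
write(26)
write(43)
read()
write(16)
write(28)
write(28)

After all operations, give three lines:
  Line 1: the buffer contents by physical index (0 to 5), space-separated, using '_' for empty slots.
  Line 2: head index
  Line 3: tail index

write(26): buf=[26 _ _ _ _ _], head=0, tail=1, size=1
write(43): buf=[26 43 _ _ _ _], head=0, tail=2, size=2
read(): buf=[_ 43 _ _ _ _], head=1, tail=2, size=1
write(16): buf=[_ 43 16 _ _ _], head=1, tail=3, size=2
write(28): buf=[_ 43 16 28 _ _], head=1, tail=4, size=3
write(28): buf=[_ 43 16 28 28 _], head=1, tail=5, size=4

Answer: _ 43 16 28 28 _
1
5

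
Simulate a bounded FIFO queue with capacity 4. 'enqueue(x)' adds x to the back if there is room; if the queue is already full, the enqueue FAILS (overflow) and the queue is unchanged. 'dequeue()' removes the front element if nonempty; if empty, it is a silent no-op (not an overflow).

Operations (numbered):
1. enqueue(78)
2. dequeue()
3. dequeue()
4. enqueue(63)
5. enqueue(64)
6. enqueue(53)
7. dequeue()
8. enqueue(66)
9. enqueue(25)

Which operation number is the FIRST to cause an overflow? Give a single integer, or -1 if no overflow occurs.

1. enqueue(78): size=1
2. dequeue(): size=0
3. dequeue(): empty, no-op, size=0
4. enqueue(63): size=1
5. enqueue(64): size=2
6. enqueue(53): size=3
7. dequeue(): size=2
8. enqueue(66): size=3
9. enqueue(25): size=4

Answer: -1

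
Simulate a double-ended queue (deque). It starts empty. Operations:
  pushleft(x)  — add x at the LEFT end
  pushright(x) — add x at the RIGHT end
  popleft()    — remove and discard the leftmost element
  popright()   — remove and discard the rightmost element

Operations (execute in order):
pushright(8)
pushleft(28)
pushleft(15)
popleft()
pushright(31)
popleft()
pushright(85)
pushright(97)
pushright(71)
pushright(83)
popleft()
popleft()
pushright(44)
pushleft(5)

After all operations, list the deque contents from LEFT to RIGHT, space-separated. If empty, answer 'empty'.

Answer: 5 85 97 71 83 44

Derivation:
pushright(8): [8]
pushleft(28): [28, 8]
pushleft(15): [15, 28, 8]
popleft(): [28, 8]
pushright(31): [28, 8, 31]
popleft(): [8, 31]
pushright(85): [8, 31, 85]
pushright(97): [8, 31, 85, 97]
pushright(71): [8, 31, 85, 97, 71]
pushright(83): [8, 31, 85, 97, 71, 83]
popleft(): [31, 85, 97, 71, 83]
popleft(): [85, 97, 71, 83]
pushright(44): [85, 97, 71, 83, 44]
pushleft(5): [5, 85, 97, 71, 83, 44]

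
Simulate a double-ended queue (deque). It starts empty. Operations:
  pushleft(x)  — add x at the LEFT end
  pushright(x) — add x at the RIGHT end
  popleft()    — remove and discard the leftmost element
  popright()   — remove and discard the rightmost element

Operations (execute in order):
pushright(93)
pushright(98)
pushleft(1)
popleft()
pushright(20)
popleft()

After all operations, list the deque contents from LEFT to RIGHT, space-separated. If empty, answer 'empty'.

Answer: 98 20

Derivation:
pushright(93): [93]
pushright(98): [93, 98]
pushleft(1): [1, 93, 98]
popleft(): [93, 98]
pushright(20): [93, 98, 20]
popleft(): [98, 20]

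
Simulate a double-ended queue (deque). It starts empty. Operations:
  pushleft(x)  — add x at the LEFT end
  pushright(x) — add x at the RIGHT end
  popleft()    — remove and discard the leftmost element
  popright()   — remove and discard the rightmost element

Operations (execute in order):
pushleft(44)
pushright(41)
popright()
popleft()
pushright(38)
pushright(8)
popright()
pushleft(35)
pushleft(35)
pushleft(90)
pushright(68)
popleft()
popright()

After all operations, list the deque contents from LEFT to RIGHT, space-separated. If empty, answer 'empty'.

pushleft(44): [44]
pushright(41): [44, 41]
popright(): [44]
popleft(): []
pushright(38): [38]
pushright(8): [38, 8]
popright(): [38]
pushleft(35): [35, 38]
pushleft(35): [35, 35, 38]
pushleft(90): [90, 35, 35, 38]
pushright(68): [90, 35, 35, 38, 68]
popleft(): [35, 35, 38, 68]
popright(): [35, 35, 38]

Answer: 35 35 38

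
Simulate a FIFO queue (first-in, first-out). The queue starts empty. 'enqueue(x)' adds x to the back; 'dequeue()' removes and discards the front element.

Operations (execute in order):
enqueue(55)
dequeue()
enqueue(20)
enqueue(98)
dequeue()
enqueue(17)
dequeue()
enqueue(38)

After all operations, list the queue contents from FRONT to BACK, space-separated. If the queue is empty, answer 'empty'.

Answer: 17 38

Derivation:
enqueue(55): [55]
dequeue(): []
enqueue(20): [20]
enqueue(98): [20, 98]
dequeue(): [98]
enqueue(17): [98, 17]
dequeue(): [17]
enqueue(38): [17, 38]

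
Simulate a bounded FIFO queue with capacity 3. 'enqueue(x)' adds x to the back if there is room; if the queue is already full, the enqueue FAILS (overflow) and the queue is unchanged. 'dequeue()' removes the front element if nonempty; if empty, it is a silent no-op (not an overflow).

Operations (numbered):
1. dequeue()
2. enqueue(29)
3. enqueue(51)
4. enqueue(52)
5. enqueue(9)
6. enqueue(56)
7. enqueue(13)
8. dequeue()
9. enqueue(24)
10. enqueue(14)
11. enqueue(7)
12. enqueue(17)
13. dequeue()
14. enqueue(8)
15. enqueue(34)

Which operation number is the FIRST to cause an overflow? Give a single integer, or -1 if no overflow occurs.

1. dequeue(): empty, no-op, size=0
2. enqueue(29): size=1
3. enqueue(51): size=2
4. enqueue(52): size=3
5. enqueue(9): size=3=cap → OVERFLOW (fail)
6. enqueue(56): size=3=cap → OVERFLOW (fail)
7. enqueue(13): size=3=cap → OVERFLOW (fail)
8. dequeue(): size=2
9. enqueue(24): size=3
10. enqueue(14): size=3=cap → OVERFLOW (fail)
11. enqueue(7): size=3=cap → OVERFLOW (fail)
12. enqueue(17): size=3=cap → OVERFLOW (fail)
13. dequeue(): size=2
14. enqueue(8): size=3
15. enqueue(34): size=3=cap → OVERFLOW (fail)

Answer: 5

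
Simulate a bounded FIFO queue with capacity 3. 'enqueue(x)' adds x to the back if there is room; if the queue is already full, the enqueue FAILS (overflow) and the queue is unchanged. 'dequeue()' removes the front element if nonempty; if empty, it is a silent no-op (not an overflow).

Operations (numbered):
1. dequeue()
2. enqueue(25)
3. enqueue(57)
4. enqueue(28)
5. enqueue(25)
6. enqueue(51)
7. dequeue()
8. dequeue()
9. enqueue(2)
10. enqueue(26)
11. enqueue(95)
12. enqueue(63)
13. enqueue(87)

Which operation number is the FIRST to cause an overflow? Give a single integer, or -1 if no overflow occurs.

1. dequeue(): empty, no-op, size=0
2. enqueue(25): size=1
3. enqueue(57): size=2
4. enqueue(28): size=3
5. enqueue(25): size=3=cap → OVERFLOW (fail)
6. enqueue(51): size=3=cap → OVERFLOW (fail)
7. dequeue(): size=2
8. dequeue(): size=1
9. enqueue(2): size=2
10. enqueue(26): size=3
11. enqueue(95): size=3=cap → OVERFLOW (fail)
12. enqueue(63): size=3=cap → OVERFLOW (fail)
13. enqueue(87): size=3=cap → OVERFLOW (fail)

Answer: 5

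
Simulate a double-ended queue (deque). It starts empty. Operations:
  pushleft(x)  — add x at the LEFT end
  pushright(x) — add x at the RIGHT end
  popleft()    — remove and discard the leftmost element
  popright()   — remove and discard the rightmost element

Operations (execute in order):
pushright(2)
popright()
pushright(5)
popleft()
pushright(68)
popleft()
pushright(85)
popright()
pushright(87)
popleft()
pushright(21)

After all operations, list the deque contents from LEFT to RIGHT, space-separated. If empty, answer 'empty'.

Answer: 21

Derivation:
pushright(2): [2]
popright(): []
pushright(5): [5]
popleft(): []
pushright(68): [68]
popleft(): []
pushright(85): [85]
popright(): []
pushright(87): [87]
popleft(): []
pushright(21): [21]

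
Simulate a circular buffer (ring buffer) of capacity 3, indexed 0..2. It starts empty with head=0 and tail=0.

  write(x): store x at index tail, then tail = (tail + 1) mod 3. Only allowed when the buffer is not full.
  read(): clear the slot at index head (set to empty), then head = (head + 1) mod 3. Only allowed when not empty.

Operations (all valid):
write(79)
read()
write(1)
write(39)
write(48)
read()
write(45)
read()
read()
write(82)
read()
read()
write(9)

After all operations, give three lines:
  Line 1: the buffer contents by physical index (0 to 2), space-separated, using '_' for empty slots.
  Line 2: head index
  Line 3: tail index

write(79): buf=[79 _ _], head=0, tail=1, size=1
read(): buf=[_ _ _], head=1, tail=1, size=0
write(1): buf=[_ 1 _], head=1, tail=2, size=1
write(39): buf=[_ 1 39], head=1, tail=0, size=2
write(48): buf=[48 1 39], head=1, tail=1, size=3
read(): buf=[48 _ 39], head=2, tail=1, size=2
write(45): buf=[48 45 39], head=2, tail=2, size=3
read(): buf=[48 45 _], head=0, tail=2, size=2
read(): buf=[_ 45 _], head=1, tail=2, size=1
write(82): buf=[_ 45 82], head=1, tail=0, size=2
read(): buf=[_ _ 82], head=2, tail=0, size=1
read(): buf=[_ _ _], head=0, tail=0, size=0
write(9): buf=[9 _ _], head=0, tail=1, size=1

Answer: 9 _ _
0
1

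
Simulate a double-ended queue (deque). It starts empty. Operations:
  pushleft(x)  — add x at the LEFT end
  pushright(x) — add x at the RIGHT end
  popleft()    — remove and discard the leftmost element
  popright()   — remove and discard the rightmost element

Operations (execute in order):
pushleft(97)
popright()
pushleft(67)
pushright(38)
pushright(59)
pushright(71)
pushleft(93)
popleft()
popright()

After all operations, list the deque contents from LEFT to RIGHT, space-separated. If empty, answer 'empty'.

Answer: 67 38 59

Derivation:
pushleft(97): [97]
popright(): []
pushleft(67): [67]
pushright(38): [67, 38]
pushright(59): [67, 38, 59]
pushright(71): [67, 38, 59, 71]
pushleft(93): [93, 67, 38, 59, 71]
popleft(): [67, 38, 59, 71]
popright(): [67, 38, 59]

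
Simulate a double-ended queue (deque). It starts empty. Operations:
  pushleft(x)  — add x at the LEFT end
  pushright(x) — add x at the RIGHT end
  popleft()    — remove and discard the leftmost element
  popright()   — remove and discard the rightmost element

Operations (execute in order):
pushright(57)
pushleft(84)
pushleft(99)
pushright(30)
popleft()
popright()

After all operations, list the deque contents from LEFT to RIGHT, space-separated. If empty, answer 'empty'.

Answer: 84 57

Derivation:
pushright(57): [57]
pushleft(84): [84, 57]
pushleft(99): [99, 84, 57]
pushright(30): [99, 84, 57, 30]
popleft(): [84, 57, 30]
popright(): [84, 57]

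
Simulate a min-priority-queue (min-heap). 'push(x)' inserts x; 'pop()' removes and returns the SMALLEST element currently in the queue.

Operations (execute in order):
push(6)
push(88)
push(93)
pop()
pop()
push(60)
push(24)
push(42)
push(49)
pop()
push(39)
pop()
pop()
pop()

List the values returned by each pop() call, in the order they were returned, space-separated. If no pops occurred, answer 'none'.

push(6): heap contents = [6]
push(88): heap contents = [6, 88]
push(93): heap contents = [6, 88, 93]
pop() → 6: heap contents = [88, 93]
pop() → 88: heap contents = [93]
push(60): heap contents = [60, 93]
push(24): heap contents = [24, 60, 93]
push(42): heap contents = [24, 42, 60, 93]
push(49): heap contents = [24, 42, 49, 60, 93]
pop() → 24: heap contents = [42, 49, 60, 93]
push(39): heap contents = [39, 42, 49, 60, 93]
pop() → 39: heap contents = [42, 49, 60, 93]
pop() → 42: heap contents = [49, 60, 93]
pop() → 49: heap contents = [60, 93]

Answer: 6 88 24 39 42 49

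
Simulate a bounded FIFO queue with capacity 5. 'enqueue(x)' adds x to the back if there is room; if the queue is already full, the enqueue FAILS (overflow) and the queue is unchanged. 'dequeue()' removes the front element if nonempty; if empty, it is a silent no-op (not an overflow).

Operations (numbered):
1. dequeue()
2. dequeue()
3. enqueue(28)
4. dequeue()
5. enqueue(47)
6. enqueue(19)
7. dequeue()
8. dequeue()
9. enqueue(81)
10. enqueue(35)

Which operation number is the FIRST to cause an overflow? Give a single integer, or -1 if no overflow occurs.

Answer: -1

Derivation:
1. dequeue(): empty, no-op, size=0
2. dequeue(): empty, no-op, size=0
3. enqueue(28): size=1
4. dequeue(): size=0
5. enqueue(47): size=1
6. enqueue(19): size=2
7. dequeue(): size=1
8. dequeue(): size=0
9. enqueue(81): size=1
10. enqueue(35): size=2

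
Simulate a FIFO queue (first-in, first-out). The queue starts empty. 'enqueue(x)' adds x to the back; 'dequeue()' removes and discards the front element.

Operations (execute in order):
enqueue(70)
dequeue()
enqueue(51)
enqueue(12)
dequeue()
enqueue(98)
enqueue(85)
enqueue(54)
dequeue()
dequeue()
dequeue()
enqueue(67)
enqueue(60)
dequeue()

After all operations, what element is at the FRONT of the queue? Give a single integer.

Answer: 67

Derivation:
enqueue(70): queue = [70]
dequeue(): queue = []
enqueue(51): queue = [51]
enqueue(12): queue = [51, 12]
dequeue(): queue = [12]
enqueue(98): queue = [12, 98]
enqueue(85): queue = [12, 98, 85]
enqueue(54): queue = [12, 98, 85, 54]
dequeue(): queue = [98, 85, 54]
dequeue(): queue = [85, 54]
dequeue(): queue = [54]
enqueue(67): queue = [54, 67]
enqueue(60): queue = [54, 67, 60]
dequeue(): queue = [67, 60]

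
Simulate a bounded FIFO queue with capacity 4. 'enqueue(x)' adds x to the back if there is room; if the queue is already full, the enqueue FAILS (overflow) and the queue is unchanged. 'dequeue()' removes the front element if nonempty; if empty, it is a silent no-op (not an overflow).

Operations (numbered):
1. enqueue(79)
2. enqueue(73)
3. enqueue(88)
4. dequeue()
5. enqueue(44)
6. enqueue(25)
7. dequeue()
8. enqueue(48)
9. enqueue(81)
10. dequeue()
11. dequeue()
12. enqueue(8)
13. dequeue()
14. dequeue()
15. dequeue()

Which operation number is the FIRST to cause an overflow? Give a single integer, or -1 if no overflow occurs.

1. enqueue(79): size=1
2. enqueue(73): size=2
3. enqueue(88): size=3
4. dequeue(): size=2
5. enqueue(44): size=3
6. enqueue(25): size=4
7. dequeue(): size=3
8. enqueue(48): size=4
9. enqueue(81): size=4=cap → OVERFLOW (fail)
10. dequeue(): size=3
11. dequeue(): size=2
12. enqueue(8): size=3
13. dequeue(): size=2
14. dequeue(): size=1
15. dequeue(): size=0

Answer: 9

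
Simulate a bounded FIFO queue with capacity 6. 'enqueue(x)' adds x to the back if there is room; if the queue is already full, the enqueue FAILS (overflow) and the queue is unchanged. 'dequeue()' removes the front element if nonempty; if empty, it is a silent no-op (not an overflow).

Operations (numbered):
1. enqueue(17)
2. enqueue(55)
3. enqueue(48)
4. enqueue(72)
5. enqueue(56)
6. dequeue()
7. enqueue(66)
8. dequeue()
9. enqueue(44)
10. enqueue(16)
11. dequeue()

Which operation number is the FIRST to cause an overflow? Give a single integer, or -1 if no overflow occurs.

Answer: -1

Derivation:
1. enqueue(17): size=1
2. enqueue(55): size=2
3. enqueue(48): size=3
4. enqueue(72): size=4
5. enqueue(56): size=5
6. dequeue(): size=4
7. enqueue(66): size=5
8. dequeue(): size=4
9. enqueue(44): size=5
10. enqueue(16): size=6
11. dequeue(): size=5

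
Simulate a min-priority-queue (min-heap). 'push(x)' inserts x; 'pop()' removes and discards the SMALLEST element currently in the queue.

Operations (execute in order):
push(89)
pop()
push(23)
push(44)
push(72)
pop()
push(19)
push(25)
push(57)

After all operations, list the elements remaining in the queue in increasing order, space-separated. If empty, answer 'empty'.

push(89): heap contents = [89]
pop() → 89: heap contents = []
push(23): heap contents = [23]
push(44): heap contents = [23, 44]
push(72): heap contents = [23, 44, 72]
pop() → 23: heap contents = [44, 72]
push(19): heap contents = [19, 44, 72]
push(25): heap contents = [19, 25, 44, 72]
push(57): heap contents = [19, 25, 44, 57, 72]

Answer: 19 25 44 57 72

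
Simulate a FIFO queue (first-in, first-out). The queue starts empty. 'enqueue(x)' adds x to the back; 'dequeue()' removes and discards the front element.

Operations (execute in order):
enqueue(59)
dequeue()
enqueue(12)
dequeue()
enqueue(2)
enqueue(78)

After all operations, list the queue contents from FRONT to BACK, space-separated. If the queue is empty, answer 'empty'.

enqueue(59): [59]
dequeue(): []
enqueue(12): [12]
dequeue(): []
enqueue(2): [2]
enqueue(78): [2, 78]

Answer: 2 78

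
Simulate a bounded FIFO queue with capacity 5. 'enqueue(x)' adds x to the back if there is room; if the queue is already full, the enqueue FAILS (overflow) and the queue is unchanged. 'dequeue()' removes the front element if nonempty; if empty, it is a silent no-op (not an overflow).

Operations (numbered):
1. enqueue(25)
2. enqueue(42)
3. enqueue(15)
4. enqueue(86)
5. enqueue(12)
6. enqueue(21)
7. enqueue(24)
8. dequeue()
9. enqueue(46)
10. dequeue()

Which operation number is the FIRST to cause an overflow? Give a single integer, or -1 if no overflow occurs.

1. enqueue(25): size=1
2. enqueue(42): size=2
3. enqueue(15): size=3
4. enqueue(86): size=4
5. enqueue(12): size=5
6. enqueue(21): size=5=cap → OVERFLOW (fail)
7. enqueue(24): size=5=cap → OVERFLOW (fail)
8. dequeue(): size=4
9. enqueue(46): size=5
10. dequeue(): size=4

Answer: 6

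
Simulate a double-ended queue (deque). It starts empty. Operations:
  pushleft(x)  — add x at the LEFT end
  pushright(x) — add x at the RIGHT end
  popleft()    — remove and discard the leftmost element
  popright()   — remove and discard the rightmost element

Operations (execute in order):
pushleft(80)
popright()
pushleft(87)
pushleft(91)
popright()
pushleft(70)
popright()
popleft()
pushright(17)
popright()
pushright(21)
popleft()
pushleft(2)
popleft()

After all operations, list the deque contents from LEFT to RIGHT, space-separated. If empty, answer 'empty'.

pushleft(80): [80]
popright(): []
pushleft(87): [87]
pushleft(91): [91, 87]
popright(): [91]
pushleft(70): [70, 91]
popright(): [70]
popleft(): []
pushright(17): [17]
popright(): []
pushright(21): [21]
popleft(): []
pushleft(2): [2]
popleft(): []

Answer: empty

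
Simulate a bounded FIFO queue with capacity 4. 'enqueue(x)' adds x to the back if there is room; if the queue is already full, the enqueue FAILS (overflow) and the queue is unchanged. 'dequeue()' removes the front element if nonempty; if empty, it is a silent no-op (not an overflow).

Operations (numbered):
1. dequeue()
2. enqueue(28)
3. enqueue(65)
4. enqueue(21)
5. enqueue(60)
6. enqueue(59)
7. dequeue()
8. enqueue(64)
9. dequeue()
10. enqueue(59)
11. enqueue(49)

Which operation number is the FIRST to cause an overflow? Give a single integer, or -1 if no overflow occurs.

1. dequeue(): empty, no-op, size=0
2. enqueue(28): size=1
3. enqueue(65): size=2
4. enqueue(21): size=3
5. enqueue(60): size=4
6. enqueue(59): size=4=cap → OVERFLOW (fail)
7. dequeue(): size=3
8. enqueue(64): size=4
9. dequeue(): size=3
10. enqueue(59): size=4
11. enqueue(49): size=4=cap → OVERFLOW (fail)

Answer: 6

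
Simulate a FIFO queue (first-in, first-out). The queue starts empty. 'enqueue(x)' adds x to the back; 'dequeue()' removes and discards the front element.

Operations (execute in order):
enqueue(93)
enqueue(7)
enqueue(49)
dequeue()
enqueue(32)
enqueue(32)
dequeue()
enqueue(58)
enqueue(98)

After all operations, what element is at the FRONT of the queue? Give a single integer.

Answer: 49

Derivation:
enqueue(93): queue = [93]
enqueue(7): queue = [93, 7]
enqueue(49): queue = [93, 7, 49]
dequeue(): queue = [7, 49]
enqueue(32): queue = [7, 49, 32]
enqueue(32): queue = [7, 49, 32, 32]
dequeue(): queue = [49, 32, 32]
enqueue(58): queue = [49, 32, 32, 58]
enqueue(98): queue = [49, 32, 32, 58, 98]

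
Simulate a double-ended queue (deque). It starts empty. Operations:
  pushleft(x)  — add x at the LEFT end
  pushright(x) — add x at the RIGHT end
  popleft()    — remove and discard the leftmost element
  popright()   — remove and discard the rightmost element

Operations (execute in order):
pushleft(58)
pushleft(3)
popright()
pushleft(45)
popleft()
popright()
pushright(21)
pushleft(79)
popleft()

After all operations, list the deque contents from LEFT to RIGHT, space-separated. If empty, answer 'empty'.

Answer: 21

Derivation:
pushleft(58): [58]
pushleft(3): [3, 58]
popright(): [3]
pushleft(45): [45, 3]
popleft(): [3]
popright(): []
pushright(21): [21]
pushleft(79): [79, 21]
popleft(): [21]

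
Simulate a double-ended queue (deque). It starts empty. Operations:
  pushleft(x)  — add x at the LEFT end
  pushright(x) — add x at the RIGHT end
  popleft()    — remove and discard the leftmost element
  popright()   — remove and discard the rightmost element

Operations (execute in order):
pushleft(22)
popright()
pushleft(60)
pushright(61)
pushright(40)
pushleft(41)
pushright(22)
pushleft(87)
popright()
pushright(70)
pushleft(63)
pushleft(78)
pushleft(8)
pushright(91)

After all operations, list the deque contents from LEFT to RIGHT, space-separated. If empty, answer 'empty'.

Answer: 8 78 63 87 41 60 61 40 70 91

Derivation:
pushleft(22): [22]
popright(): []
pushleft(60): [60]
pushright(61): [60, 61]
pushright(40): [60, 61, 40]
pushleft(41): [41, 60, 61, 40]
pushright(22): [41, 60, 61, 40, 22]
pushleft(87): [87, 41, 60, 61, 40, 22]
popright(): [87, 41, 60, 61, 40]
pushright(70): [87, 41, 60, 61, 40, 70]
pushleft(63): [63, 87, 41, 60, 61, 40, 70]
pushleft(78): [78, 63, 87, 41, 60, 61, 40, 70]
pushleft(8): [8, 78, 63, 87, 41, 60, 61, 40, 70]
pushright(91): [8, 78, 63, 87, 41, 60, 61, 40, 70, 91]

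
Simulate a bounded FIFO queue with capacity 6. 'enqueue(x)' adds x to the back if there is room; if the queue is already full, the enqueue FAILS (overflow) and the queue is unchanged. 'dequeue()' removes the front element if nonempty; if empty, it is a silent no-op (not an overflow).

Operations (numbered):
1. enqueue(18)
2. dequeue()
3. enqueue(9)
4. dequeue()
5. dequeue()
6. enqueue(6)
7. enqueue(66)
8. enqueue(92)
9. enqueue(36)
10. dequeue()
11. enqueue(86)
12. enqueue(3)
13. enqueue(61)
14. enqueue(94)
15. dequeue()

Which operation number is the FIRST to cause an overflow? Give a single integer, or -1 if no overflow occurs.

1. enqueue(18): size=1
2. dequeue(): size=0
3. enqueue(9): size=1
4. dequeue(): size=0
5. dequeue(): empty, no-op, size=0
6. enqueue(6): size=1
7. enqueue(66): size=2
8. enqueue(92): size=3
9. enqueue(36): size=4
10. dequeue(): size=3
11. enqueue(86): size=4
12. enqueue(3): size=5
13. enqueue(61): size=6
14. enqueue(94): size=6=cap → OVERFLOW (fail)
15. dequeue(): size=5

Answer: 14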